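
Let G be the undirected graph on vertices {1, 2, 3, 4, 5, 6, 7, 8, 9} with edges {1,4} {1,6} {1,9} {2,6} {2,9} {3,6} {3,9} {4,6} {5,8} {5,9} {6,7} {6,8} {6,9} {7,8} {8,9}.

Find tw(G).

A width-2 tree decomposition is:
Bags: B1 = {1, 6, 9}  B2 = {6, 8, 9}  B3 = {1, 4, 6}  B4 = {2, 6, 9}  B5 = {6, 7, 8}  B6 = {3, 6, 9}  B7 = {5, 8, 9}
Tree: B1–B2, B1–B3, B1–B4, B2–B5, B2–B6, B2–B7
Each bag holds 3 vertices, so the decomposition has width 2, which upper-bounds the treewidth. On the other hand G contains the 3-clique {5, 8, 9}. A clique must lie in a single bag of any decomposition, so no decomposition can have width below 2. Combining the bounds, tw(G) = 2.

2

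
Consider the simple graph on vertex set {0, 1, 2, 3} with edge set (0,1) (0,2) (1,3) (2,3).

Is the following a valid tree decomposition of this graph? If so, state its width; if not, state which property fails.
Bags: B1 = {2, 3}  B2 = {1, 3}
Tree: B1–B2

A tree decomposition must satisfy three properties: every vertex lies in some bag; for every edge, both endpoints lie together in some bag; and for every vertex, the bags containing it form a connected subtree. Here vertex 0 appears in no bag, so the decomposition is invalid.

No — vertex 0 appears in no bag.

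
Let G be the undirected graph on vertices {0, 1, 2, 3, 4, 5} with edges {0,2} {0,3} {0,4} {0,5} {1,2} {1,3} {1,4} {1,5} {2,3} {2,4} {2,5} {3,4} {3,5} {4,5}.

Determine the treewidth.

4

A width-4 tree decomposition is:
Bags: B1 = {0, 2, 3, 4, 5}  B2 = {1, 2, 3, 4, 5}
Tree: B1–B2
The largest bag has 5 vertices, giving width 4; this decomposition certifies tw(G) ≤ 4. Conversely, {0, 2, 3, 4, 5} is a clique of size 5, and the vertices of any clique must share a bag in every tree decomposition; so some bag has ≥ 5 vertices and tw(G) ≥ 4. Hence tw(G) = 4 exactly.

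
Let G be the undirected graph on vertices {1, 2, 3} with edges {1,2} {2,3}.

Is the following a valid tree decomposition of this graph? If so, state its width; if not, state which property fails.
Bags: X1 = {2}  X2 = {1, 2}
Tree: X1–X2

A tree decomposition must satisfy three properties: every vertex lies in some bag; for every edge, both endpoints lie together in some bag; and for every vertex, the bags containing it form a connected subtree. Here vertex 3 appears in no bag, so the decomposition is invalid.

No — vertex 3 appears in no bag.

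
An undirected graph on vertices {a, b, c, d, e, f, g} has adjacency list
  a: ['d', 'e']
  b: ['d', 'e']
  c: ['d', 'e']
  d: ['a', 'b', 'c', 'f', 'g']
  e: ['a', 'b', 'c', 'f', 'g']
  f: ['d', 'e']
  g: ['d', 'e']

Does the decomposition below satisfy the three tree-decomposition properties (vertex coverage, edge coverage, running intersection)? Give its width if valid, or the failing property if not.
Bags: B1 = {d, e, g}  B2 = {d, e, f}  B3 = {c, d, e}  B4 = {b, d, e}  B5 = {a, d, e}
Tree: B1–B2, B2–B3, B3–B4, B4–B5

Yes; width 2.

Every vertex of G appears in some bag (union = {a, b, c, d, e, f, g}); every edge is covered by a bag; and for each vertex v the set of bags containing v is connected in the bag tree. The decomposition is therefore valid. The largest bag has 3 vertices, so the width is 2.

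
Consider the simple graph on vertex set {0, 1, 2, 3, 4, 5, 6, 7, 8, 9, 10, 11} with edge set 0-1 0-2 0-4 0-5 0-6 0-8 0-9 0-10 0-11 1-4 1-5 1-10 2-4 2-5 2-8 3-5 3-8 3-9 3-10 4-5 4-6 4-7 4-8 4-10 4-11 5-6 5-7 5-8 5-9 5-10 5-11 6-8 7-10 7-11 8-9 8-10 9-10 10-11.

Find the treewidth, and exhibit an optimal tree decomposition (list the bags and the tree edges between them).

Each bag holds 5 vertices, so the decomposition has width 4, which upper-bounds the treewidth. For the lower bound, the 5 vertices {0, 5, 8, 9, 10} are pairwise adjacent, and any tree decomposition puts a clique entirely inside one bag — forcing width ≥ 4. Combining the bounds, tw(G) = 4.

Treewidth 4.
One optimal decomposition is:
Bags: B1 = {0, 4, 5, 8, 10}  B2 = {0, 4, 5, 6, 8}  B3 = {0, 2, 4, 5, 8}  B4 = {0, 5, 8, 9, 10}  B5 = {0, 1, 4, 5, 10}  B6 = {3, 5, 8, 9, 10}  B7 = {0, 4, 5, 10, 11}  B8 = {4, 5, 7, 10, 11}
Tree: B1–B2, B1–B3, B1–B4, B1–B5, B4–B6, B1–B7, B7–B8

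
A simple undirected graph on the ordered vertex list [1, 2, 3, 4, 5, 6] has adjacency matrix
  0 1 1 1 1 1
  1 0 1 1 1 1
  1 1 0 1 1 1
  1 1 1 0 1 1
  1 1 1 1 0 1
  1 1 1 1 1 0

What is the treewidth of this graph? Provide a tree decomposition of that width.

Treewidth 5.
One optimal decomposition is:
Bags: B1 = {1, 2, 3, 4, 5, 6}
Tree: (single bag)

With just one bag of size 6, the width is 6 − 1 = 5, so tw(G) ≤ 5. On the other hand G contains the 6-clique {1, 2, 3, 4, 5, 6}. A clique must lie in a single bag of any decomposition, so no decomposition can have width below 5. The upper and lower bounds meet at 5, so that is the treewidth.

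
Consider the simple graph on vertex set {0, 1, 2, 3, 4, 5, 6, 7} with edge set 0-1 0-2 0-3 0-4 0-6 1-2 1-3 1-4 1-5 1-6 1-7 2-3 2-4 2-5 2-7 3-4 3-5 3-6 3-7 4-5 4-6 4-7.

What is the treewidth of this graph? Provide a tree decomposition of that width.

Treewidth 4.
Bags: B1 = {0, 1, 2, 3, 4}  B2 = {0, 1, 3, 4, 6}  B3 = {1, 2, 3, 4, 5}  B4 = {1, 2, 3, 4, 7}
Tree: B1–B2, B1–B3, B1–B4

The largest bag has 5 vertices, giving width 4; this decomposition certifies tw(G) ≤ 4. On the other hand G contains the 5-clique {0, 1, 2, 3, 4}. A clique must lie in a single bag of any decomposition, so no decomposition can have width below 4. Hence tw(G) = 4 exactly.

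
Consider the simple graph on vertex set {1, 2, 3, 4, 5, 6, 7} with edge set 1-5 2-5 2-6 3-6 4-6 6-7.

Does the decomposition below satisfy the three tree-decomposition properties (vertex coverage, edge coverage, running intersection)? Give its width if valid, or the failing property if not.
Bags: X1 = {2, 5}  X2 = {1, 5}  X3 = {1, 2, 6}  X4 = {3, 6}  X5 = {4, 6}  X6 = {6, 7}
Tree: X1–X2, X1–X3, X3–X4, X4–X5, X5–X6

A tree decomposition must satisfy three properties: every vertex lies in some bag; for every edge, both endpoints lie together in some bag; and for every vertex, the bags containing it form a connected subtree. Here bags containing vertex 1 are not connected in the tree, so the decomposition is invalid.

No — bags containing vertex 1 are not connected in the tree.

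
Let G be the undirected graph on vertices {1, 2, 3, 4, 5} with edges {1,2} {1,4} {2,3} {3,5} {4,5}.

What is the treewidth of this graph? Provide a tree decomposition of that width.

The largest bag has 3 vertices, giving width 2; this decomposition certifies tw(G) ≤ 2. For the lower bound, G contains the cycle 4–1–2–3–5–4, so G is not a forest; only forests have treewidth ≤ 1, hence tw(G) ≥ 2. Hence tw(G) = 2 exactly.

Treewidth 2.
One optimal decomposition is:
Bags: B1 = {1, 2, 4}  B2 = {2, 3, 4}  B3 = {3, 4, 5}
Tree: B1–B2, B2–B3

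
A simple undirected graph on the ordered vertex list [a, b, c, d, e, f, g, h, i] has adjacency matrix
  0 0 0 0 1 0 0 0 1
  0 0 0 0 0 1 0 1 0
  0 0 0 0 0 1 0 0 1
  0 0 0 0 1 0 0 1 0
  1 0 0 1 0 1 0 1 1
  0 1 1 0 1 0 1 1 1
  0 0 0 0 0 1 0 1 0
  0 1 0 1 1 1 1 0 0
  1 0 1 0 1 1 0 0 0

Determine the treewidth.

2

A width-2 tree decomposition is:
Bags: B1 = {c, f, i}  B2 = {e, f, i}  B3 = {a, e, i}  B4 = {e, f, h}  B5 = {f, g, h}  B6 = {b, f, h}  B7 = {d, e, h}
Tree: B1–B2, B2–B3, B2–B4, B4–B5, B4–B6, B4–B7
Every bag has size at most 3, so the width is 3 − 1 = 2 and tw(G) ≤ 2. On the other hand G contains the 3-clique {d, e, h}. A clique must lie in a single bag of any decomposition, so no decomposition can have width below 2. Therefore the treewidth is 2.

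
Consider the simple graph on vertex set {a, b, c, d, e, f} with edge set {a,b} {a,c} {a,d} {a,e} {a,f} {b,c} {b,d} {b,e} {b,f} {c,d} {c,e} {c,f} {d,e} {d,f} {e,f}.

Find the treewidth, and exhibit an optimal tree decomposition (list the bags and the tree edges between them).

With just one bag of size 6, the width is 6 − 1 = 5, so tw(G) ≤ 5. For the lower bound, the 6 vertices {a, b, c, d, e, f} are pairwise adjacent, and any tree decomposition puts a clique entirely inside one bag — forcing width ≥ 5. Hence tw(G) = 5 exactly.

Treewidth 5.
One optimal decomposition is:
Bags: B1 = {a, b, c, d, e, f}
Tree: (single bag)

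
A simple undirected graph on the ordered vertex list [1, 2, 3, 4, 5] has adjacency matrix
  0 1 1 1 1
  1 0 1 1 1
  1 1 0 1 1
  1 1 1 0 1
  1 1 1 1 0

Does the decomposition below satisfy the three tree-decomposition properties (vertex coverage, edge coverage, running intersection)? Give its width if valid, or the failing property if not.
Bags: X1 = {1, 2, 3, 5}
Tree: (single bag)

A tree decomposition must satisfy three properties: every vertex lies in some bag; for every edge, both endpoints lie together in some bag; and for every vertex, the bags containing it form a connected subtree. Here vertex 4 appears in no bag, so the decomposition is invalid.

No — vertex 4 appears in no bag.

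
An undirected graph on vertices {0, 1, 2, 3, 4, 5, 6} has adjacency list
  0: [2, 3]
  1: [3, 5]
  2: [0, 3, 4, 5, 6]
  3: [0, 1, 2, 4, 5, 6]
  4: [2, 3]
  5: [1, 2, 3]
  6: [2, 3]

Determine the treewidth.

2

A width-2 tree decomposition is:
Bags: B1 = {2, 3, 4}  B2 = {0, 2, 3}  B3 = {2, 3, 5}  B4 = {2, 3, 6}  B5 = {1, 3, 5}
Tree: B1–B2, B1–B3, B3–B4, B3–B5
Every bag has size at most 3, so the width is 3 − 1 = 2 and tw(G) ≤ 2. On the other hand G contains the 3-clique {1, 3, 5}. A clique must lie in a single bag of any decomposition, so no decomposition can have width below 2. Hence tw(G) = 2 exactly.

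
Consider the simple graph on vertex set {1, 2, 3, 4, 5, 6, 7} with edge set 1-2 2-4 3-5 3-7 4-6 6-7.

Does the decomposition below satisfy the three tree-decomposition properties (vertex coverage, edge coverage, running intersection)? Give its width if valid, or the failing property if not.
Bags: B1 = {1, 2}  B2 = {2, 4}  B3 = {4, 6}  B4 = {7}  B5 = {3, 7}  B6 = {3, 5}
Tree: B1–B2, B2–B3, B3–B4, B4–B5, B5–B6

A tree decomposition must satisfy three properties: every vertex lies in some bag; for every edge, both endpoints lie together in some bag; and for every vertex, the bags containing it form a connected subtree. Here edge (6,7) lies in no bag, so the decomposition is invalid.

No — edge (6,7) lies in no bag.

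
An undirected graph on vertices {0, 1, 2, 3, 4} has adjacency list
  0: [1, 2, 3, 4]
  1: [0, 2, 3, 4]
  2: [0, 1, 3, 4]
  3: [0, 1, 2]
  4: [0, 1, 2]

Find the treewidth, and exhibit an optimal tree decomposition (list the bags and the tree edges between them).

Each bag holds 4 vertices, so the decomposition has width 3, which upper-bounds the treewidth. Conversely, {0, 1, 2, 3} is a clique of size 4, and the vertices of any clique must share a bag in every tree decomposition; so some bag has ≥ 4 vertices and tw(G) ≥ 3. Combining the bounds, tw(G) = 3.

Treewidth 3.
Bags: B1 = {0, 1, 2, 4}  B2 = {0, 1, 2, 3}
Tree: B1–B2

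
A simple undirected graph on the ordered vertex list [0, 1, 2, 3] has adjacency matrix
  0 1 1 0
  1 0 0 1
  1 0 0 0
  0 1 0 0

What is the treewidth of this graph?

1

A width-1 tree decomposition is:
Bags: B1 = {0, 2}  B2 = {0, 1}  B3 = {1, 3}
Tree: B1–B2, B2–B3
Every bag has size at most 2, so the width is 2 − 1 = 1 and tw(G) ≤ 1. G has an edge, so its treewidth is at least 1. Combining the bounds, tw(G) = 1.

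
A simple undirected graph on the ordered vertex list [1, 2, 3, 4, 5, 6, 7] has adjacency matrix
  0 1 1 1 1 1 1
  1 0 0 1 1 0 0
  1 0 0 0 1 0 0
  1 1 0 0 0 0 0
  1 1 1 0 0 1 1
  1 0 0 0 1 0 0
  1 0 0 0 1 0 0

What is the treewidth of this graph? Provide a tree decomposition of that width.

The largest bag has 3 vertices, giving width 2; this decomposition certifies tw(G) ≤ 2. Conversely, {1, 2, 4} is a clique of size 3, and the vertices of any clique must share a bag in every tree decomposition; so some bag has ≥ 3 vertices and tw(G) ≥ 2. Hence tw(G) = 2 exactly.

Treewidth 2.
One such decomposition:
Bags: B1 = {1, 2, 4}  B2 = {1, 2, 5}  B3 = {1, 5, 6}  B4 = {1, 5, 7}  B5 = {1, 3, 5}
Tree: B1–B2, B2–B3, B2–B4, B3–B5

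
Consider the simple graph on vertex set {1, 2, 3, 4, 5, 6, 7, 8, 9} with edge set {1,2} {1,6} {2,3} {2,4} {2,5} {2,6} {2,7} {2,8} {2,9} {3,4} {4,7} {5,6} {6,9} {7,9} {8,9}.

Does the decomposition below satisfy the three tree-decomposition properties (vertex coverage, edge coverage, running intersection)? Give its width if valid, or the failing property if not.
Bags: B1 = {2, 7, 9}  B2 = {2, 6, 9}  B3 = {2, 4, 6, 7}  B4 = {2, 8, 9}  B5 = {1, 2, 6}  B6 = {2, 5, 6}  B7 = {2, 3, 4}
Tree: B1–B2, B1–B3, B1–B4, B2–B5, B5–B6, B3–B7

A tree decomposition must satisfy three properties: every vertex lies in some bag; for every edge, both endpoints lie together in some bag; and for every vertex, the bags containing it form a connected subtree. Here bags containing vertex 6 are not connected in the tree, so the decomposition is invalid.

No — bags containing vertex 6 are not connected in the tree.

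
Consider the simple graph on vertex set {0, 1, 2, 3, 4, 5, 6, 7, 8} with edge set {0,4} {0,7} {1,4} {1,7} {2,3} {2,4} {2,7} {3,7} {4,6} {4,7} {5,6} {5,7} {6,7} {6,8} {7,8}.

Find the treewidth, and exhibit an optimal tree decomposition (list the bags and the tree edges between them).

The largest bag has 3 vertices, giving width 2; this decomposition certifies tw(G) ≤ 2. For the lower bound, the 3 vertices {6, 7, 8} are pairwise adjacent, and any tree decomposition puts a clique entirely inside one bag — forcing width ≥ 2. The upper and lower bounds meet at 2, so that is the treewidth.

Treewidth 2.
Bags: B1 = {1, 4, 7}  B2 = {0, 4, 7}  B3 = {2, 4, 7}  B4 = {2, 3, 7}  B5 = {4, 6, 7}  B6 = {5, 6, 7}  B7 = {6, 7, 8}
Tree: B1–B2, B2–B3, B3–B4, B2–B5, B5–B6, B6–B7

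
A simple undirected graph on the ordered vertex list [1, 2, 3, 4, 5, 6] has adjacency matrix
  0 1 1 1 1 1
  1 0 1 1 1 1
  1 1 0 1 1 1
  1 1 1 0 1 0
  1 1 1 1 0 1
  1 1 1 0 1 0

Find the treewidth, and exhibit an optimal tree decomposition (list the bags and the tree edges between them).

Treewidth 4.
Bags: B1 = {1, 2, 3, 4, 5}  B2 = {1, 2, 3, 5, 6}
Tree: B1–B2

Every bag has size at most 5, so the width is 5 − 1 = 4 and tw(G) ≤ 4. Conversely, {1, 2, 3, 4, 5} is a clique of size 5, and the vertices of any clique must share a bag in every tree decomposition; so some bag has ≥ 5 vertices and tw(G) ≥ 4. The upper and lower bounds meet at 4, so that is the treewidth.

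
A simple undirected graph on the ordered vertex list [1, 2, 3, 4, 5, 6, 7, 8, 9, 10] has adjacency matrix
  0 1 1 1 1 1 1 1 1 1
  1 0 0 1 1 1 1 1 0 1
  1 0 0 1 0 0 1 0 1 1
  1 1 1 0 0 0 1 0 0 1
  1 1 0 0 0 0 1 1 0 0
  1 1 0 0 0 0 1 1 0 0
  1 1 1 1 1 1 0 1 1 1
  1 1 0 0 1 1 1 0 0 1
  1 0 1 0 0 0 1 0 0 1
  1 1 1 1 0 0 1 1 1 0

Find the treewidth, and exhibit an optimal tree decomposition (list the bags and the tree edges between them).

Every bag has size at most 5, so the width is 5 − 1 = 4 and tw(G) ≤ 4. Conversely, {1, 3, 7, 9, 10} is a clique of size 5, and the vertices of any clique must share a bag in every tree decomposition; so some bag has ≥ 5 vertices and tw(G) ≥ 4. Therefore the treewidth is 4.

Treewidth 4.
One such decomposition:
Bags: B1 = {1, 2, 4, 7, 10}  B2 = {1, 3, 4, 7, 10}  B3 = {1, 2, 7, 8, 10}  B4 = {1, 3, 7, 9, 10}  B5 = {1, 2, 5, 7, 8}  B6 = {1, 2, 6, 7, 8}
Tree: B1–B2, B1–B3, B2–B4, B3–B5, B5–B6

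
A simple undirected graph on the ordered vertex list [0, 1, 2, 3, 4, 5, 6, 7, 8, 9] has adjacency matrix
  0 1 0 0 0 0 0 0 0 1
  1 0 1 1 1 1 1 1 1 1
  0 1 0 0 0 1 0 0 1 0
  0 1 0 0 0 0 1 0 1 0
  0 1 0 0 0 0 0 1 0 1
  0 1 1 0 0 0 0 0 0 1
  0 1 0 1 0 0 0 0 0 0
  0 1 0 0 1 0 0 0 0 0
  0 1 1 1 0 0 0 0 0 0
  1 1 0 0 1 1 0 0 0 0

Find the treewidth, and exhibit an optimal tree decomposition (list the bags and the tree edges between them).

Treewidth 2.
One optimal decomposition is:
Bags: B1 = {1, 4, 9}  B2 = {1, 5, 9}  B3 = {1, 2, 5}  B4 = {1, 4, 7}  B5 = {1, 2, 8}  B6 = {0, 1, 9}  B7 = {1, 3, 8}  B8 = {1, 3, 6}
Tree: B1–B2, B2–B3, B1–B4, B3–B5, B2–B6, B5–B7, B7–B8

The largest bag has 3 vertices, giving width 2; this decomposition certifies tw(G) ≤ 2. For the lower bound, the 3 vertices {1, 2, 8} are pairwise adjacent, and any tree decomposition puts a clique entirely inside one bag — forcing width ≥ 2. Hence tw(G) = 2 exactly.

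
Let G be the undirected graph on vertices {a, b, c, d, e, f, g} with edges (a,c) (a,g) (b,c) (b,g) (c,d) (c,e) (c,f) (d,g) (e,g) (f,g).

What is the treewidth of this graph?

A width-2 tree decomposition is:
Bags: B1 = {a, c, g}  B2 = {c, e, g}  B3 = {b, c, g}  B4 = {c, d, g}  B5 = {c, f, g}
Tree: B1–B2, B2–B3, B3–B4, B4–B5
The largest bag has 3 vertices, giving width 2; this decomposition certifies tw(G) ≤ 2. Since g–a–c–e–g is a cycle in G, G is not acyclic. Forests are exactly the graphs of treewidth ≤ 1, so tw(G) ≥ 2. Therefore the treewidth is 2.

2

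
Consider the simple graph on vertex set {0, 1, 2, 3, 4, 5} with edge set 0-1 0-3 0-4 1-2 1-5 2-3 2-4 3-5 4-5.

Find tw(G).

A width-3 tree decomposition is:
Bags: B1 = {0, 1, 3, 4}  B2 = {1, 2, 3, 4}  B3 = {1, 3, 4, 5}
Tree: B1–B2, B2–B3
The largest bag has 4 vertices, giving width 3; this decomposition certifies tw(G) ≤ 3. For the lower bound: the 4 vertex sets {0,4}, {1,2}, {3}, {5} are disjoint, each induces a connected subgraph, and every pair is joined by at least one edge of G. Contracting each set to a single vertex therefore yields K_{4} as a minor, and since treewidth is minor-monotone, tw(G) ≥ tw(K_{4}) = 3. Combining the bounds, tw(G) = 3.

3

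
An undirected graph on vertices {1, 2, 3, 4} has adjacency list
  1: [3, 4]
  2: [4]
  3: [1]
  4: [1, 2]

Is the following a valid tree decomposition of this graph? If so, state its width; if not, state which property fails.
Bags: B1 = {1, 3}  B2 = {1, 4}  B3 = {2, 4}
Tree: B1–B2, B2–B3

Every vertex of G appears in some bag (union = {1, 2, 3, 4}); every edge is covered by a bag; and for each vertex v the set of bags containing v is connected in the bag tree. The decomposition is therefore valid. The largest bag has 2 vertices, so the width is 1.

Yes; width 1.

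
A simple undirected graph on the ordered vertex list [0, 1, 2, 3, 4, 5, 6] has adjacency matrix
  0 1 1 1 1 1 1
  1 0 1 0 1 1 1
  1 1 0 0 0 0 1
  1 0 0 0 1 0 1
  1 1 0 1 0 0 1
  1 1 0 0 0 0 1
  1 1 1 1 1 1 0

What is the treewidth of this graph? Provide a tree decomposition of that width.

Treewidth 3.
Bags: B1 = {0, 1, 4, 6}  B2 = {0, 1, 5, 6}  B3 = {0, 3, 4, 6}  B4 = {0, 1, 2, 6}
Tree: B1–B2, B1–B3, B2–B4

Each bag holds 4 vertices, so the decomposition has width 3, which upper-bounds the treewidth. Conversely, {0, 1, 2, 6} is a clique of size 4, and the vertices of any clique must share a bag in every tree decomposition; so some bag has ≥ 4 vertices and tw(G) ≥ 3. Therefore the treewidth is 3.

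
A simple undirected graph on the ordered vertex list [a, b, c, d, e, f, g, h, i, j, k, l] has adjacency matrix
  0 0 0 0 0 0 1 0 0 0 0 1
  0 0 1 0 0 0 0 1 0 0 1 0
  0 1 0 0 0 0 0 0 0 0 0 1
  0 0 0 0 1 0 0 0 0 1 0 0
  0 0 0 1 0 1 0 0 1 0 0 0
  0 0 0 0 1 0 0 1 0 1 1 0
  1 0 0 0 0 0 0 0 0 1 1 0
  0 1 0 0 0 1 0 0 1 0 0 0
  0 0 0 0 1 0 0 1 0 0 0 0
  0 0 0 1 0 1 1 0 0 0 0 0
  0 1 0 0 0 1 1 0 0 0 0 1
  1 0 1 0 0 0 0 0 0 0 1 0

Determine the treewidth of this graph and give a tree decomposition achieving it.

Treewidth 3.
One optimal decomposition is:
Bags: B1 = {a, c, g, l}  B2 = {c, g, k, l}  B3 = {b, c, g, k}  B4 = {b, g, j, k}  B5 = {b, f, j, k}  B6 = {b, f, h, j}  B7 = {d, f, h, j}  B8 = {d, e, f, h}  B9 = {d, e, h, i}
Tree: B1–B2, B2–B3, B3–B4, B4–B5, B5–B6, B6–B7, B7–B8, B8–B9

Each bag holds 4 vertices, so the decomposition has width 3, which upper-bounds the treewidth. For the lower bound: the 4 vertex sets {a,c,l}, {g}, {k}, {b,f,h,j} are disjoint, each induces a connected subgraph, and every pair is joined by at least one edge of G. Contracting each set to a single vertex therefore yields K_{4} as a minor, and since treewidth is minor-monotone, tw(G) ≥ tw(K_{4}) = 3. Hence tw(G) = 3 exactly.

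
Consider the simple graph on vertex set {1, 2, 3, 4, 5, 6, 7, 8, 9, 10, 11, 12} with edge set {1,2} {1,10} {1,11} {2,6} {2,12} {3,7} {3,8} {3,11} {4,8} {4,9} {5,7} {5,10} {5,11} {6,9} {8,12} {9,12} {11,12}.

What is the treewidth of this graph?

A width-3 tree decomposition is:
Bags: B1 = {3, 5, 7, 10}  B2 = {3, 5, 10, 11}  B3 = {1, 3, 10, 11}  B4 = {1, 3, 8, 11}  B5 = {1, 8, 11, 12}  B6 = {1, 2, 8, 12}  B7 = {2, 4, 8, 12}  B8 = {2, 4, 9, 12}  B9 = {2, 4, 6, 9}
Tree: B1–B2, B2–B3, B3–B4, B4–B5, B5–B6, B6–B7, B7–B8, B8–B9
Each bag holds 4 vertices, so the decomposition has width 3, which upper-bounds the treewidth. For the lower bound: the 4 vertex sets {5,7,10}, {3}, {11}, {1,2,8,12} are disjoint, each induces a connected subgraph, and every pair is joined by at least one edge of G. Contracting each set to a single vertex therefore yields K_{4} as a minor, and since treewidth is minor-monotone, tw(G) ≥ tw(K_{4}) = 3. Hence tw(G) = 3 exactly.

3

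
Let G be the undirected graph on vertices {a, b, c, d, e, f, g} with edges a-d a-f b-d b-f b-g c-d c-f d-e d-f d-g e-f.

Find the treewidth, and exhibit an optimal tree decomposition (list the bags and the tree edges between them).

Each bag holds 3 vertices, so the decomposition has width 2, which upper-bounds the treewidth. For the lower bound, the 3 vertices {b, d, g} are pairwise adjacent, and any tree decomposition puts a clique entirely inside one bag — forcing width ≥ 2. Combining the bounds, tw(G) = 2.

Treewidth 2.
Bags: B1 = {b, d, f}  B2 = {d, e, f}  B3 = {c, d, f}  B4 = {b, d, g}  B5 = {a, d, f}
Tree: B1–B2, B2–B3, B1–B4, B2–B5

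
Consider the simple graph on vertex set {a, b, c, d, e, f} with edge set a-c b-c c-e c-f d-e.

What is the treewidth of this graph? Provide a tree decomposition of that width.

Treewidth 1.
Bags: B1 = {c, e}  B2 = {d, e}  B3 = {a, c}  B4 = {b, c}  B5 = {c, f}
Tree: B1–B2, B1–B3, B3–B4, B3–B5

The largest bag has 2 vertices, giving width 1; this decomposition certifies tw(G) ≤ 1. Since G has at least one edge (e.g. c–e), it is not an edgeless graph, so tw(G) ≥ 1. The upper and lower bounds meet at 1, so that is the treewidth.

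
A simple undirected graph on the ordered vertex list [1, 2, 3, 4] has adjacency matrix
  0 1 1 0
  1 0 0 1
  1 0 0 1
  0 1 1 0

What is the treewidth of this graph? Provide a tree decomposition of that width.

Each bag holds 3 vertices, so the decomposition has width 2, which upper-bounds the treewidth. For the lower bound, G contains the cycle 1–3–4–2–1, so G is not a forest; only forests have treewidth ≤ 1, hence tw(G) ≥ 2. The upper and lower bounds meet at 2, so that is the treewidth.

Treewidth 2.
One optimal decomposition is:
Bags: B1 = {1, 3, 4}  B2 = {1, 2, 4}
Tree: B1–B2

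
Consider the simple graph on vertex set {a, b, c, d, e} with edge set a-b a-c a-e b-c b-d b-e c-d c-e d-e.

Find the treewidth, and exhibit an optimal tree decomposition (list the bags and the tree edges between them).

Treewidth 3.
One optimal decomposition is:
Bags: B1 = {a, b, c, e}  B2 = {b, c, d, e}
Tree: B1–B2

The largest bag has 4 vertices, giving width 3; this decomposition certifies tw(G) ≤ 3. Conversely, {b, c, d, e} is a clique of size 4, and the vertices of any clique must share a bag in every tree decomposition; so some bag has ≥ 4 vertices and tw(G) ≥ 3. The upper and lower bounds meet at 3, so that is the treewidth.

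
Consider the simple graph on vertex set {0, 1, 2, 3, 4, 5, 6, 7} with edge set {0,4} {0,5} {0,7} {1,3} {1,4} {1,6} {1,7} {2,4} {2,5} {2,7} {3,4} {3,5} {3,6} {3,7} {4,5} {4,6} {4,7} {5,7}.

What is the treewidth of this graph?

3

A width-3 tree decomposition is:
Bags: B1 = {3, 4, 5, 7}  B2 = {1, 3, 4, 7}  B3 = {2, 4, 5, 7}  B4 = {1, 3, 4, 6}  B5 = {0, 4, 5, 7}
Tree: B1–B2, B1–B3, B2–B4, B1–B5
Every bag has size at most 4, so the width is 4 − 1 = 3 and tw(G) ≤ 3. Conversely, {1, 3, 4, 6} is a clique of size 4, and the vertices of any clique must share a bag in every tree decomposition; so some bag has ≥ 4 vertices and tw(G) ≥ 3. Therefore the treewidth is 3.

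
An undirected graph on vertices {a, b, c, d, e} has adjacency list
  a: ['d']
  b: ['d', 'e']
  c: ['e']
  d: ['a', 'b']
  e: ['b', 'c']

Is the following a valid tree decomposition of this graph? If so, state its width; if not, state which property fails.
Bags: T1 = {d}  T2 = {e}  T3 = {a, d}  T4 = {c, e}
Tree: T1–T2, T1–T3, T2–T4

No — vertex b appears in no bag.

A tree decomposition must satisfy three properties: every vertex lies in some bag; for every edge, both endpoints lie together in some bag; and for every vertex, the bags containing it form a connected subtree. Here vertex b appears in no bag, so the decomposition is invalid.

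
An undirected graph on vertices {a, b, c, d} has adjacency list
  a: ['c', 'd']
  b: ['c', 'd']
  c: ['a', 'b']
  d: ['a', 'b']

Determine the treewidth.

2

A width-2 tree decomposition is:
Bags: B1 = {a, c, d}  B2 = {b, c, d}
Tree: B1–B2
The largest bag has 3 vertices, giving width 2; this decomposition certifies tw(G) ≤ 2. The edges d–a–c–b–d form a cycle, so G is not a tree and its treewidth is at least 2. Hence tw(G) = 2 exactly.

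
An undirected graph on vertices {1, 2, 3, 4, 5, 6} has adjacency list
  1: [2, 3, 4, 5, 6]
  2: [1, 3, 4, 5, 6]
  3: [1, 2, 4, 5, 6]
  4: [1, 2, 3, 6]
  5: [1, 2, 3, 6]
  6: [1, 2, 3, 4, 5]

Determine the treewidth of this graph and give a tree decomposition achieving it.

Treewidth 4.
Bags: B1 = {1, 2, 3, 5, 6}  B2 = {1, 2, 3, 4, 6}
Tree: B1–B2

The largest bag has 5 vertices, giving width 4; this decomposition certifies tw(G) ≤ 4. Conversely, {1, 2, 3, 4, 6} is a clique of size 5, and the vertices of any clique must share a bag in every tree decomposition; so some bag has ≥ 5 vertices and tw(G) ≥ 4. The upper and lower bounds meet at 4, so that is the treewidth.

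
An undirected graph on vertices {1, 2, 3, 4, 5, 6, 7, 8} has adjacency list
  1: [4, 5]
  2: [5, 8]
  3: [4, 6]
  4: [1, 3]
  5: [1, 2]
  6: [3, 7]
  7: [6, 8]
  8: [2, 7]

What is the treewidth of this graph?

2

A width-2 tree decomposition is:
Bags: B1 = {3, 6, 7}  B2 = {3, 4, 7}  B3 = {1, 4, 7}  B4 = {1, 5, 7}  B5 = {2, 5, 7}  B6 = {2, 7, 8}
Tree: B1–B2, B2–B3, B3–B4, B4–B5, B5–B6
The largest bag has 3 vertices, giving width 2; this decomposition certifies tw(G) ≤ 2. The edges 7–6–3–4–1–5–2–8–7 form a cycle, so G is not a tree and its treewidth is at least 2. The upper and lower bounds meet at 2, so that is the treewidth.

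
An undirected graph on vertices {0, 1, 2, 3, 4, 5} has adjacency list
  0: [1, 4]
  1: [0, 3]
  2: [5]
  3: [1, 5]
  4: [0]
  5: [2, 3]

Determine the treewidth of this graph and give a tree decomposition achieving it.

Every bag has size at most 2, so the width is 2 − 1 = 1 and tw(G) ≤ 1. Since G has at least one edge (e.g. 4–0), it is not an edgeless graph, so tw(G) ≥ 1. The upper and lower bounds meet at 1, so that is the treewidth.

Treewidth 1.
One such decomposition:
Bags: B1 = {0, 4}  B2 = {0, 1}  B3 = {1, 3}  B4 = {3, 5}  B5 = {2, 5}
Tree: B1–B2, B2–B3, B3–B4, B4–B5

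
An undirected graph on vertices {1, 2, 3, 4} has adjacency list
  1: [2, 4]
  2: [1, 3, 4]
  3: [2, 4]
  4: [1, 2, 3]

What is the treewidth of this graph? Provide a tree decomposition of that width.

Treewidth 2.
One such decomposition:
Bags: B1 = {1, 2, 4}  B2 = {2, 3, 4}
Tree: B1–B2

Each bag holds 3 vertices, so the decomposition has width 2, which upper-bounds the treewidth. On the other hand G contains the 3-clique {1, 2, 4}. A clique must lie in a single bag of any decomposition, so no decomposition can have width below 2. Therefore the treewidth is 2.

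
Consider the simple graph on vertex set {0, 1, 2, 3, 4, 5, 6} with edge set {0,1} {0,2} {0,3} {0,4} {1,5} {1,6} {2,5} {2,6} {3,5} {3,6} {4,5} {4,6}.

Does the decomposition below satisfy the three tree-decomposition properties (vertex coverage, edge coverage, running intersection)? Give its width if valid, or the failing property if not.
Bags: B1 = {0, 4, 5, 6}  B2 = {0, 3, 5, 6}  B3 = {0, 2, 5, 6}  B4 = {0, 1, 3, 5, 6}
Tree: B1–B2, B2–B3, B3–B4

A tree decomposition must satisfy three properties: every vertex lies in some bag; for every edge, both endpoints lie together in some bag; and for every vertex, the bags containing it form a connected subtree. Here bags containing vertex 3 are not connected in the tree, so the decomposition is invalid.

No — bags containing vertex 3 are not connected in the tree.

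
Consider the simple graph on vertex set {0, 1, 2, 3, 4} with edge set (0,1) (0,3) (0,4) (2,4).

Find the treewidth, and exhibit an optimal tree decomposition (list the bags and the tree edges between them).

Treewidth 1.
One optimal decomposition is:
Bags: B1 = {2, 4}  B2 = {0, 4}  B3 = {0, 1}  B4 = {0, 3}
Tree: B1–B2, B2–B3, B2–B4

The largest bag has 2 vertices, giving width 1; this decomposition certifies tw(G) ≤ 1. Since G has at least one edge (e.g. 4–2), it is not an edgeless graph, so tw(G) ≥ 1. Therefore the treewidth is 1.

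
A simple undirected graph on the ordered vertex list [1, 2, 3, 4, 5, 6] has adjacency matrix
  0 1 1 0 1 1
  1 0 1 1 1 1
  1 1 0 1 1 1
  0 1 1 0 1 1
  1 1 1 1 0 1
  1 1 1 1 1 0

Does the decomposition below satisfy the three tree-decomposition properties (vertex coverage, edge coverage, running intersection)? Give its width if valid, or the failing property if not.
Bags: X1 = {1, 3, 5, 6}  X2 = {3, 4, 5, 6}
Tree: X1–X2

A tree decomposition must satisfy three properties: every vertex lies in some bag; for every edge, both endpoints lie together in some bag; and for every vertex, the bags containing it form a connected subtree. Here vertex 2 appears in no bag, so the decomposition is invalid.

No — vertex 2 appears in no bag.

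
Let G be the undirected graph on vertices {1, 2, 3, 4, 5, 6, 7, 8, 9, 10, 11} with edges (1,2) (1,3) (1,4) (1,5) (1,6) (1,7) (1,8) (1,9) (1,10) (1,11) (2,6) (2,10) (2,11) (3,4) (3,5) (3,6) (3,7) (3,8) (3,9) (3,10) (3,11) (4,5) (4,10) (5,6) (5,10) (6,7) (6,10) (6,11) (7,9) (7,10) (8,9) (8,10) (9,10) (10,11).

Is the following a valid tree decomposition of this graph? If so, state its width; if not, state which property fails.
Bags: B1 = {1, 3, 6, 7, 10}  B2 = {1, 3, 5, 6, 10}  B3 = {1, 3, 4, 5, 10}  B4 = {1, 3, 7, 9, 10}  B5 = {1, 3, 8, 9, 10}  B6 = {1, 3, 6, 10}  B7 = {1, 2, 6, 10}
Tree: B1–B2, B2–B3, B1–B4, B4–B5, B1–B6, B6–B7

A tree decomposition must satisfy three properties: every vertex lies in some bag; for every edge, both endpoints lie together in some bag; and for every vertex, the bags containing it form a connected subtree. Here vertex 11 appears in no bag, so the decomposition is invalid.

No — vertex 11 appears in no bag.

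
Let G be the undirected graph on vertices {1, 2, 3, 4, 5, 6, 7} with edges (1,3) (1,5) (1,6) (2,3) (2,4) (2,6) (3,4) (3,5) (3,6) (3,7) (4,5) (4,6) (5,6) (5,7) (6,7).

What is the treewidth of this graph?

3

A width-3 tree decomposition is:
Bags: B1 = {1, 3, 5, 6}  B2 = {3, 4, 5, 6}  B3 = {2, 3, 4, 6}  B4 = {3, 5, 6, 7}
Tree: B1–B2, B2–B3, B1–B4
Each bag holds 4 vertices, so the decomposition has width 3, which upper-bounds the treewidth. On the other hand G contains the 4-clique {2, 3, 4, 6}. A clique must lie in a single bag of any decomposition, so no decomposition can have width below 3. Combining the bounds, tw(G) = 3.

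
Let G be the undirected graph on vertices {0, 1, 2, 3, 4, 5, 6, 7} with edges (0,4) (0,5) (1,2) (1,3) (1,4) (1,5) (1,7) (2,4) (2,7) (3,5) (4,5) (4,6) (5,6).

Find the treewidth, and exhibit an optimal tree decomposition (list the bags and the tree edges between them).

Treewidth 2.
Bags: B1 = {1, 4, 5}  B2 = {0, 4, 5}  B3 = {1, 2, 4}  B4 = {1, 3, 5}  B5 = {4, 5, 6}  B6 = {1, 2, 7}
Tree: B1–B2, B1–B3, B1–B4, B1–B5, B3–B6

Each bag holds 3 vertices, so the decomposition has width 2, which upper-bounds the treewidth. Conversely, {0, 4, 5} is a clique of size 3, and the vertices of any clique must share a bag in every tree decomposition; so some bag has ≥ 3 vertices and tw(G) ≥ 2. Hence tw(G) = 2 exactly.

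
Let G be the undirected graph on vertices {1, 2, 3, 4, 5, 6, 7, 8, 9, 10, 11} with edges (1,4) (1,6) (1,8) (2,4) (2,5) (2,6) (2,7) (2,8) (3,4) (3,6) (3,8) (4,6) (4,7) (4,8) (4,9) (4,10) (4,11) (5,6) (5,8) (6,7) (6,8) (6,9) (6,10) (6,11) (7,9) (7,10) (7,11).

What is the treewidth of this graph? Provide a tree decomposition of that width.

Treewidth 3.
Bags: B1 = {2, 4, 6, 8}  B2 = {2, 4, 6, 7}  B3 = {4, 6, 7, 10}  B4 = {3, 4, 6, 8}  B5 = {4, 6, 7, 11}  B6 = {4, 6, 7, 9}  B7 = {2, 5, 6, 8}  B8 = {1, 4, 6, 8}
Tree: B1–B2, B2–B3, B1–B4, B2–B5, B3–B6, B1–B7, B4–B8

The largest bag has 4 vertices, giving width 3; this decomposition certifies tw(G) ≤ 3. On the other hand G contains the 4-clique {1, 4, 6, 8}. A clique must lie in a single bag of any decomposition, so no decomposition can have width below 3. Combining the bounds, tw(G) = 3.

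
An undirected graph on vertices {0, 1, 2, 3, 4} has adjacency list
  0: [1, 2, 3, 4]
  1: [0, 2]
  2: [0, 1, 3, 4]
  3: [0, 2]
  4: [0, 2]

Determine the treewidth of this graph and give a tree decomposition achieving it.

Treewidth 2.
One optimal decomposition is:
Bags: B1 = {0, 2, 3}  B2 = {0, 1, 2}  B3 = {0, 2, 4}
Tree: B1–B2, B2–B3

Every bag has size at most 3, so the width is 3 − 1 = 2 and tw(G) ≤ 2. On the other hand G contains the 3-clique {0, 1, 2}. A clique must lie in a single bag of any decomposition, so no decomposition can have width below 2. Therefore the treewidth is 2.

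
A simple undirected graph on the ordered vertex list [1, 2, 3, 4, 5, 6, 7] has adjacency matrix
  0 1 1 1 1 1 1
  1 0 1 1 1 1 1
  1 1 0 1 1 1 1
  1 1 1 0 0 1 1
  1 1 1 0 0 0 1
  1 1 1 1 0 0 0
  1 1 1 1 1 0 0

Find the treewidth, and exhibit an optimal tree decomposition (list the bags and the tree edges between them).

Treewidth 4.
One optimal decomposition is:
Bags: B1 = {1, 2, 3, 4, 7}  B2 = {1, 2, 3, 5, 7}  B3 = {1, 2, 3, 4, 6}
Tree: B1–B2, B1–B3

Every bag has size at most 5, so the width is 5 − 1 = 4 and tw(G) ≤ 4. Conversely, {1, 2, 3, 4, 6} is a clique of size 5, and the vertices of any clique must share a bag in every tree decomposition; so some bag has ≥ 5 vertices and tw(G) ≥ 4. Therefore the treewidth is 4.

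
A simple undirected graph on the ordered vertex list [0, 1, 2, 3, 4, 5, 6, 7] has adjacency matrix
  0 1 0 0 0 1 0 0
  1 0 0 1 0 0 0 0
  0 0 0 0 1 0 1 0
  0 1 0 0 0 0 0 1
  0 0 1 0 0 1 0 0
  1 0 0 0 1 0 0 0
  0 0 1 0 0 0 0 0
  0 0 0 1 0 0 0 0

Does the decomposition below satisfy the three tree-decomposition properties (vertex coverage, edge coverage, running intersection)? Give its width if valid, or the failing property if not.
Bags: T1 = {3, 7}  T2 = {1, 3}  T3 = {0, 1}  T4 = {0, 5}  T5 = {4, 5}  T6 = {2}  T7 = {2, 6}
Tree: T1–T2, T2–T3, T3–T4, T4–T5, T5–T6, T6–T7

No — edge (4,2) lies in no bag.

A tree decomposition must satisfy three properties: every vertex lies in some bag; for every edge, both endpoints lie together in some bag; and for every vertex, the bags containing it form a connected subtree. Here edge (4,2) lies in no bag, so the decomposition is invalid.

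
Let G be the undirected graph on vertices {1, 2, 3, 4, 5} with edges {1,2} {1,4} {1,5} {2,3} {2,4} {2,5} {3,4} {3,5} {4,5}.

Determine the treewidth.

A width-3 tree decomposition is:
Bags: B1 = {2, 3, 4, 5}  B2 = {1, 2, 4, 5}
Tree: B1–B2
Every bag has size at most 4, so the width is 4 − 1 = 3 and tw(G) ≤ 3. Conversely, {1, 2, 4, 5} is a clique of size 4, and the vertices of any clique must share a bag in every tree decomposition; so some bag has ≥ 4 vertices and tw(G) ≥ 3. The upper and lower bounds meet at 3, so that is the treewidth.

3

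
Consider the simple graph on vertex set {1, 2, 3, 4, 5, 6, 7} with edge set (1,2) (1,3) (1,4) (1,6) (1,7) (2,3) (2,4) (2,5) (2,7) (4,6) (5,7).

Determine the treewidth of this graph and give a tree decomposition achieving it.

Each bag holds 3 vertices, so the decomposition has width 2, which upper-bounds the treewidth. For the lower bound, the 3 vertices {1, 2, 3} are pairwise adjacent, and any tree decomposition puts a clique entirely inside one bag — forcing width ≥ 2. Combining the bounds, tw(G) = 2.

Treewidth 2.
One optimal decomposition is:
Bags: B1 = {1, 2, 7}  B2 = {1, 2, 3}  B3 = {1, 2, 4}  B4 = {2, 5, 7}  B5 = {1, 4, 6}
Tree: B1–B2, B1–B3, B1–B4, B3–B5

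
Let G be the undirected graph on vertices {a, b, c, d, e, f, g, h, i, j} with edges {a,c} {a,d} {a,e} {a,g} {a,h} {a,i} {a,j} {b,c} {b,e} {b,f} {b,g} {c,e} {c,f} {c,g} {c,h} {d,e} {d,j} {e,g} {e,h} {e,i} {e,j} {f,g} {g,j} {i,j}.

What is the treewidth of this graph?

A width-3 tree decomposition is:
Bags: B1 = {a, c, e, g}  B2 = {a, e, g, j}  B3 = {a, c, e, h}  B4 = {a, d, e, j}  B5 = {b, c, e, g}  B6 = {b, c, f, g}  B7 = {a, e, i, j}
Tree: B1–B2, B1–B3, B2–B4, B1–B5, B5–B6, B2–B7
The largest bag has 4 vertices, giving width 3; this decomposition certifies tw(G) ≤ 3. On the other hand G contains the 4-clique {a, d, e, j}. A clique must lie in a single bag of any decomposition, so no decomposition can have width below 3. Combining the bounds, tw(G) = 3.

3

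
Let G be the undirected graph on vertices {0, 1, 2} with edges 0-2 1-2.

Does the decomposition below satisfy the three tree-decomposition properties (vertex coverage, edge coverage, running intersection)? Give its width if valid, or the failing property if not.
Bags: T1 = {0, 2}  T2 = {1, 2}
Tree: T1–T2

Every vertex of G appears in some bag (union = {0, 1, 2}); every edge is covered by a bag; and for each vertex v the set of bags containing v is connected in the bag tree. The decomposition is therefore valid. The largest bag has 2 vertices, so the width is 1.

Yes; width 1.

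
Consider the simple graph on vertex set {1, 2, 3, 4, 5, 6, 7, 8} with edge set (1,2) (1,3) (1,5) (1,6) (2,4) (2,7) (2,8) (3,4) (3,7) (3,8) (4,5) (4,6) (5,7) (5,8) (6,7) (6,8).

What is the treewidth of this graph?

4

A width-4 tree decomposition is:
Bags: B1 = {2, 3, 4, 5, 6}  B2 = {2, 3, 5, 6, 8}  B3 = {1, 2, 3, 5, 6}  B4 = {2, 3, 5, 6, 7}
Tree: B1–B2, B2–B3, B3–B4
Each bag holds 5 vertices, so the decomposition has width 4, which upper-bounds the treewidth. For the lower bound: the 5 vertex sets {3,4}, {5,8}, {1,2}, {6}, {7} are disjoint, each induces a connected subgraph, and every pair is joined by at least one edge of G. Contracting each set to a single vertex therefore yields K_{5} as a minor, and since treewidth is minor-monotone, tw(G) ≥ tw(K_{5}) = 4. Therefore the treewidth is 4.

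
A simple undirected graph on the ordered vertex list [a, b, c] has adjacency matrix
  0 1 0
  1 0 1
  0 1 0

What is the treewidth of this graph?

A width-1 tree decomposition is:
Bags: B1 = {a, b}  B2 = {b, c}
Tree: B1–B2
Each bag holds 2 vertices, so the decomposition has width 1, which upper-bounds the treewidth. G has an edge, so its treewidth is at least 1. Therefore the treewidth is 1.

1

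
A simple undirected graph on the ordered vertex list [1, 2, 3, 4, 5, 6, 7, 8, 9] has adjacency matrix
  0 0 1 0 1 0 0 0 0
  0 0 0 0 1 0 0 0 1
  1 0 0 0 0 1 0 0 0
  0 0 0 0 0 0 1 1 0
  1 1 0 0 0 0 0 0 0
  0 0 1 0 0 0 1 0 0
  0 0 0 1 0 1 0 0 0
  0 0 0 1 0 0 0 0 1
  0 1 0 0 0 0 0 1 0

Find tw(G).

A width-2 tree decomposition is:
Bags: B1 = {2, 8, 9}  B2 = {2, 5, 8}  B3 = {1, 5, 8}  B4 = {1, 3, 8}  B5 = {3, 6, 8}  B6 = {6, 7, 8}  B7 = {4, 7, 8}
Tree: B1–B2, B2–B3, B3–B4, B4–B5, B5–B6, B6–B7
Each bag holds 3 vertices, so the decomposition has width 2, which upper-bounds the treewidth. The edges 8–9–2–5–1–3–6–7–4–8 form a cycle, so G is not a tree and its treewidth is at least 2. Therefore the treewidth is 2.

2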